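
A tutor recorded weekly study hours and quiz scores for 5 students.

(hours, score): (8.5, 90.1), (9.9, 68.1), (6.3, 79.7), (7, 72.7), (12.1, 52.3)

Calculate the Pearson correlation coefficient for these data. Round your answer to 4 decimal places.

-0.7274

n = 5, Σx = 43.8, Σy = 362.9, Σx² = 405.36, Σy² = 27128.29, Σxy = 3083.88
nΣxy − ΣxΣy = 15419.4 − 15895.02 = -475.62
nΣx² − (Σx)² = 2026.8 − 1918.44 = 108.36; nΣy² − (Σy)² = 135641.45 − 131696.41 = 3945.04
r = -475.62 / √(108.36 × 3945.04) = -475.62 / 653.8230 ≈ -0.7274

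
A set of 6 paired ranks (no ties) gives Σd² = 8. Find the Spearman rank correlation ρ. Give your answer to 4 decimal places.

ρ = 1 − 6Σd² / [n(n²−1)] = 1 − 6×8 / (6×35)
  = 1 − 48/210 = 1 − 0.22857 ≈ 0.7714

0.7714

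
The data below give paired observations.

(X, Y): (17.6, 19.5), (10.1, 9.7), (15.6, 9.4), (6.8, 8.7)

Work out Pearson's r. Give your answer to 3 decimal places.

n = 4, ΣX = 50.1, ΣY = 47.3, ΣX² = 701.37, ΣY² = 638.39, ΣXY = 646.97
nΣXY − ΣXΣY = 2587.88 − 2369.73 = 218.15
nΣX² − (ΣX)² = 2805.48 − 2510.01 = 295.47; nΣY² − (ΣY)² = 2553.56 − 2237.29 = 316.27
r = 218.15 / √(295.47 × 316.27) = 218.15 / 305.6931 ≈ 0.714

0.714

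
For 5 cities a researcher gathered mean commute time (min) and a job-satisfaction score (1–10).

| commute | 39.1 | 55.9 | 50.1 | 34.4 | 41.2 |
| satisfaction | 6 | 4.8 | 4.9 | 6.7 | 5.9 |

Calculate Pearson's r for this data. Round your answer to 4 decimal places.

n = 5, Σx = 220.7, Σy = 28.3, Σx² = 10044.43, Σy² = 162.75, Σxy = 1221.97
nΣxy − ΣxΣy = 6109.85 − 6245.81 = -135.96
nΣx² − (Σx)² = 50222.15 − 48708.49 = 1513.66; nΣy² − (Σy)² = 813.75 − 800.89 = 12.86
r = -135.96 / √(1513.66 × 12.86) = -135.96 / 139.5194 ≈ -0.9745

-0.9745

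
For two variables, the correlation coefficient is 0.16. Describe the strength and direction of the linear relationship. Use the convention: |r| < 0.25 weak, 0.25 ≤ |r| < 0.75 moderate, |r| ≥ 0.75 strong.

weak positive

r = 0.16 > 0 so the relationship is positive.
|r| = 0.16, which falls in the weak range.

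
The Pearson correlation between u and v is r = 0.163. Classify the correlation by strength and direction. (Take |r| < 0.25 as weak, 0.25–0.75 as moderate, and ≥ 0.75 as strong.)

r = 0.163 > 0 so the relationship is positive.
|r| = 0.163, which falls in the weak range.

weak positive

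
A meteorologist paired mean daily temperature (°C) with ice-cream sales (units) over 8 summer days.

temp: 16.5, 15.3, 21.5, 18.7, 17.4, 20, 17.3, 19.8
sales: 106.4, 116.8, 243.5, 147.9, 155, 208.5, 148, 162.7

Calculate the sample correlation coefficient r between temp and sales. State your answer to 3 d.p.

n = 8, Σx = 146.5, Σy = 1288.8, Σx² = 2712.37, Σy² = 222002.4, Σxy = 24192.48
nΣxy − ΣxΣy = 193539.84 − 188809.2 = 4730.64
nΣx² − (Σx)² = 21698.96 − 21462.25 = 236.71; nΣy² − (Σy)² = 1776019.2 − 1661005.44 = 115013.76
r = 4730.64 / √(236.71 × 115013.76) = 4730.64 / 5217.7492 ≈ 0.907

0.907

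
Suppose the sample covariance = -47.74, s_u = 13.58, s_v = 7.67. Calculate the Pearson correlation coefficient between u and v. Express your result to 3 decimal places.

-0.458

r = Cov(u,v) / (s_u · s_v) = -47.74 / (13.58 × 7.67)
  = -47.74 / 104.1586 ≈ -0.458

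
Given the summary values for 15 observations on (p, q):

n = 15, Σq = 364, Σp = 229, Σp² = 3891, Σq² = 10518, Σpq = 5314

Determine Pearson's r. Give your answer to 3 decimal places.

-0.298

r = (nΣpq − ΣpΣq) / √[(nΣp² − (Σp)²)(nΣq² − (Σq)²)]
Numerator: 15×5314 − 229×364 = -3646
Denominator: √[(58365 − 52441)(157770 − 132496)] = √[5924 × 25274] = 12236.1422
r = -3646 / 12236.1422 ≈ -0.298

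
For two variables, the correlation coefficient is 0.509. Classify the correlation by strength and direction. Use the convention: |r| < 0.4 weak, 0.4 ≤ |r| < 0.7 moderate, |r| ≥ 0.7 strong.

r = 0.509 > 0 so the relationship is positive.
|r| = 0.509, which falls in the moderate range.

moderate positive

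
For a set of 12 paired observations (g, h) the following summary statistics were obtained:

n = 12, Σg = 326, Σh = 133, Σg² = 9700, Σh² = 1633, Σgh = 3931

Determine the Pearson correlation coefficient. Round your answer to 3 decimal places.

r = (nΣgh − ΣgΣh) / √[(nΣg² − (Σg)²)(nΣh² − (Σh)²)]
Numerator: 12×3931 − 326×133 = 3814
Denominator: √[(116400 − 106276)(19596 − 17689)] = √[10124 × 1907] = 4393.9126
r = 3814 / 4393.9126 ≈ 0.868

0.868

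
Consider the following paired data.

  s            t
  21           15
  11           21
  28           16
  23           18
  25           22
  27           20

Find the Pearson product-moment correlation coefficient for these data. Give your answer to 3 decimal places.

-0.253

n = 6, Σs = 135, Σt = 112, Σs² = 3229, Σt² = 2130, Σst = 2498
nΣst − ΣsΣt = 14988 − 15120 = -132
nΣs² − (Σs)² = 19374 − 18225 = 1149; nΣt² − (Σt)² = 12780 − 12544 = 236
r = -132 / √(1149 × 236) = -132 / 520.7341 ≈ -0.253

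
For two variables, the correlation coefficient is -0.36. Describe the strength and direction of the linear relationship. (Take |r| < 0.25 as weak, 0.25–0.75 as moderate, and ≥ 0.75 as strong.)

r = -0.36 < 0 so the relationship is negative.
|r| = 0.36, which falls in the moderate range.

moderate negative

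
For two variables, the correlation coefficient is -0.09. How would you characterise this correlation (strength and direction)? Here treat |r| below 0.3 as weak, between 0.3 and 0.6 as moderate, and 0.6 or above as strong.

weak negative

r = -0.09 < 0 so the relationship is negative.
|r| = 0.09, which falls in the weak range.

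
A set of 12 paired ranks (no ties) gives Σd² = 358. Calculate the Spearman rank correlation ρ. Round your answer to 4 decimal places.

ρ = 1 − 6Σd² / [n(n²−1)] = 1 − 6×358 / (12×143)
  = 1 − 2148/1716 = 1 − 1.25175 ≈ -0.2517

-0.2517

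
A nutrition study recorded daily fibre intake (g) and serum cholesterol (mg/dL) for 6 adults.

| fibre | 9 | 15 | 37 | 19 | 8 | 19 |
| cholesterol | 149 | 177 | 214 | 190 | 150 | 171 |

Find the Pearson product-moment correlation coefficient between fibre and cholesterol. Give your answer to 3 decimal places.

0.945

n = 6, Σx = 107, Σy = 1051, Σx² = 2461, Σy² = 187167, Σxy = 19973
nΣxy − ΣxΣy = 119838 − 112457 = 7381
nΣx² − (Σx)² = 14766 − 11449 = 3317; nΣy² − (Σy)² = 1123002 − 1104601 = 18401
r = 7381 / √(3317 × 18401) = 7381 / 7812.5615 ≈ 0.945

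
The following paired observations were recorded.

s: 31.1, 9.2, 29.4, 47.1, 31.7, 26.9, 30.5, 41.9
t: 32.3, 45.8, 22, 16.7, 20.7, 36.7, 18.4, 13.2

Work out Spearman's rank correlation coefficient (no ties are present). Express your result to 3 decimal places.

-0.857

Rank s: 5, 1, 3, 8, 6, 2, 4, 7
Rank t: 6, 8, 5, 2, 4, 7, 3, 1
d = rank(s) − rank(t): -1, -7, -2, 6, 2, -5, 1, 6; Σd² = 156
ρ = 1 − 6Σd² / [n(n²−1)] = 1 − 6×156 / (8×63) = 1 − 936/504 ≈ -0.857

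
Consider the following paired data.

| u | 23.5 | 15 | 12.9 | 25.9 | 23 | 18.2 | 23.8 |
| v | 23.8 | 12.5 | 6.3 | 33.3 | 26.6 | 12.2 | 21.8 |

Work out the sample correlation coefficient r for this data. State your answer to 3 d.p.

n = 7, Σu = 142.3, Σv = 136.5, Σu² = 3041.15, Σv² = 3202.91, Σuv = 3043.22
nΣuv − ΣuΣv = 21302.54 − 19423.95 = 1878.59
nΣu² − (Σu)² = 21288.05 − 20249.29 = 1038.76; nΣv² − (Σv)² = 22420.37 − 18632.25 = 3788.12
r = 1878.59 / √(1038.76 × 3788.12) = 1878.59 / 1983.6702 ≈ 0.947

0.947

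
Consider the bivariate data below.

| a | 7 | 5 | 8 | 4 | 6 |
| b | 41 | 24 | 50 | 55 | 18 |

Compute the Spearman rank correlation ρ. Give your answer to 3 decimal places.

Rank a: 4, 2, 5, 1, 3
Rank b: 3, 2, 4, 5, 1
d = rank(a) − rank(b): 1, 0, 1, -4, 2; Σd² = 22
ρ = 1 − 6Σd² / [n(n²−1)] = 1 − 6×22 / (5×24) = 1 − 132/120 ≈ -0.100

-0.100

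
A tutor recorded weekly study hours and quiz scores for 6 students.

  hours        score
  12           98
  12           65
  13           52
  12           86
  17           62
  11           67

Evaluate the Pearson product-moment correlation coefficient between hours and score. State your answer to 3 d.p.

-0.349

n = 6, Σx = 77, Σy = 430, Σx² = 1011, Σy² = 32262, Σxy = 5455
nΣxy − ΣxΣy = 32730 − 33110 = -380
nΣx² − (Σx)² = 6066 − 5929 = 137; nΣy² − (Σy)² = 193572 − 184900 = 8672
r = -380 / √(137 × 8672) = -380 / 1089.9835 ≈ -0.349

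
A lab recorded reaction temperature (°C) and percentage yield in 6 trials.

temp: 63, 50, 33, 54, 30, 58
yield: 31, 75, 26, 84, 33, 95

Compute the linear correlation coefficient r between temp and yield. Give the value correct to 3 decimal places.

n = 6, Σx = 288, Σy = 344, Σx² = 14738, Σy² = 24432, Σxy = 17597
nΣxy − ΣxΣy = 105582 − 99072 = 6510
nΣx² − (Σx)² = 88428 − 82944 = 5484; nΣy² − (Σy)² = 146592 − 118336 = 28256
r = 6510 / √(5484 × 28256) = 6510 / 12448.1285 ≈ 0.523

0.523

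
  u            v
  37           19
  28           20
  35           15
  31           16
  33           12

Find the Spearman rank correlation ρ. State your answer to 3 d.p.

-0.300

Rank u: 5, 1, 4, 2, 3
Rank v: 4, 5, 2, 3, 1
d = rank(u) − rank(v): 1, -4, 2, -1, 2; Σd² = 26
ρ = 1 − 6Σd² / [n(n²−1)] = 1 − 6×26 / (5×24) = 1 − 156/120 ≈ -0.300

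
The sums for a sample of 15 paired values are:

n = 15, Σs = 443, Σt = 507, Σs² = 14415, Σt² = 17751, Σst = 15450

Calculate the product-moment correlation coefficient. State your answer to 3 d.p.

r = (nΣst − ΣsΣt) / √[(nΣs² − (Σs)²)(nΣt² − (Σt)²)]
Numerator: 15×15450 − 443×507 = 7149
Denominator: √[(216225 − 196249)(266265 − 257049)] = √[19976 × 9216] = 13568.3019
r = 7149 / 13568.3019 ≈ 0.527

0.527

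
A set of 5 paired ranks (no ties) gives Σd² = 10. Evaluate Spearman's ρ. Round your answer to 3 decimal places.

0.500

ρ = 1 − 6Σd² / [n(n²−1)] = 1 − 6×10 / (5×24)
  = 1 − 60/120 = 1 − 0.5000 ≈ 0.500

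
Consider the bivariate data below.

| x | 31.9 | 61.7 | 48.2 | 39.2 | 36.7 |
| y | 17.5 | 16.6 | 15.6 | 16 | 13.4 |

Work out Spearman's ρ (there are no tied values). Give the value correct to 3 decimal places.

Rank x: 1, 5, 4, 3, 2
Rank y: 5, 4, 2, 3, 1
d = rank(x) − rank(y): -4, 1, 2, 0, 1; Σd² = 22
ρ = 1 − 6Σd² / [n(n²−1)] = 1 − 6×22 / (5×24) = 1 − 132/120 ≈ -0.100

-0.100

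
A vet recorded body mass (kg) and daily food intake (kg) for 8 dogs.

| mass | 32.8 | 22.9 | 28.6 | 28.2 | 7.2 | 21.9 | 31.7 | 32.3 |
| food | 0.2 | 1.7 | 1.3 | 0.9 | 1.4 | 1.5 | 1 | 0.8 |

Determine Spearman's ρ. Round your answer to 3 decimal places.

Rank mass: 8, 3, 5, 4, 1, 2, 6, 7
Rank food: 1, 8, 5, 3, 6, 7, 4, 2
d = rank(mass) − rank(food): 7, -5, 0, 1, -5, -5, 2, 5; Σd² = 154
ρ = 1 − 6Σd² / [n(n²−1)] = 1 − 6×154 / (8×63) = 1 − 924/504 ≈ -0.833

-0.833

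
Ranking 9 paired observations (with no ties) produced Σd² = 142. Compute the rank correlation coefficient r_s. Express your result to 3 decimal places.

-0.183

ρ = 1 − 6Σd² / [n(n²−1)] = 1 − 6×142 / (9×80)
  = 1 − 852/720 = 1 − 1.1833 ≈ -0.183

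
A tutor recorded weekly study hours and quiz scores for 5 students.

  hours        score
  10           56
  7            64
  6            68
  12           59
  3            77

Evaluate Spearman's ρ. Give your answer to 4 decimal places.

-0.9000

Rank hours: 4, 3, 2, 5, 1
Rank score: 1, 3, 4, 2, 5
d = rank(hours) − rank(score): 3, 0, -2, 3, -4; Σd² = 38
ρ = 1 − 6Σd² / [n(n²−1)] = 1 − 6×38 / (5×24) = 1 − 228/120 ≈ -0.9000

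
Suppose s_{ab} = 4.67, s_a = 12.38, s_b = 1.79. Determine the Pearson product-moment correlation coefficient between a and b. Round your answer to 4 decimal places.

0.2107

r = Cov(a,b) / (s_a · s_b) = 4.67 / (12.38 × 1.79)
  = 4.67 / 22.1602 ≈ 0.2107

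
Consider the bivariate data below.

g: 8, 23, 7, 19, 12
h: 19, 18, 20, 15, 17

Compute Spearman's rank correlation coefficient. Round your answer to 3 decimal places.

Rank g: 2, 5, 1, 4, 3
Rank h: 4, 3, 5, 1, 2
d = rank(g) − rank(h): -2, 2, -4, 3, 1; Σd² = 34
ρ = 1 − 6Σd² / [n(n²−1)] = 1 − 6×34 / (5×24) = 1 − 204/120 ≈ -0.700

-0.700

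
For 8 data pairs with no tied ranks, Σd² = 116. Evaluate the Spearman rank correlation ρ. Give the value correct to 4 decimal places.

ρ = 1 − 6Σd² / [n(n²−1)] = 1 − 6×116 / (8×63)
  = 1 − 696/504 = 1 − 1.38095 ≈ -0.3810

-0.3810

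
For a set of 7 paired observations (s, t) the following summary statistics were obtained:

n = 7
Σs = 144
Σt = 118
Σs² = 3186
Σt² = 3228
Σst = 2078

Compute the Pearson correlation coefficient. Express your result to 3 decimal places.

-0.664

r = (nΣst − ΣsΣt) / √[(nΣs² − (Σs)²)(nΣt² − (Σt)²)]
Numerator: 7×2078 − 144×118 = -2446
Denominator: √[(22302 − 20736)(22596 − 13924)] = √[1566 × 8672] = 3685.1529
r = -2446 / 3685.1529 ≈ -0.664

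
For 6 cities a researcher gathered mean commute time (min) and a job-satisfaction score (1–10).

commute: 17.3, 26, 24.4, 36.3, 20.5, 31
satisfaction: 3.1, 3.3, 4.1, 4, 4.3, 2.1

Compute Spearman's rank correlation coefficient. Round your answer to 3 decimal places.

Rank commute: 1, 4, 3, 6, 2, 5
Rank satisfaction: 2, 3, 5, 4, 6, 1
d = rank(commute) − rank(satisfaction): -1, 1, -2, 2, -4, 4; Σd² = 42
ρ = 1 − 6Σd² / [n(n²−1)] = 1 − 6×42 / (6×35) = 1 − 252/210 ≈ -0.200

-0.200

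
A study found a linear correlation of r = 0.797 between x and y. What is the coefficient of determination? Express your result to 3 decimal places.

r² = (0.797)² = 0.635

0.635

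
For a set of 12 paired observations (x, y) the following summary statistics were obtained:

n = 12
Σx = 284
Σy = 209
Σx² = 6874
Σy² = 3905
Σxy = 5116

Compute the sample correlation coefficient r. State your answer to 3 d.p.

r = (nΣxy − ΣxΣy) / √[(nΣx² − (Σx)²)(nΣy² − (Σy)²)]
Numerator: 12×5116 − 284×209 = 2036
Denominator: √[(82488 − 80656)(46860 − 43681)] = √[1832 × 3179] = 2413.2816
r = 2036 / 2413.2816 ≈ 0.844

0.844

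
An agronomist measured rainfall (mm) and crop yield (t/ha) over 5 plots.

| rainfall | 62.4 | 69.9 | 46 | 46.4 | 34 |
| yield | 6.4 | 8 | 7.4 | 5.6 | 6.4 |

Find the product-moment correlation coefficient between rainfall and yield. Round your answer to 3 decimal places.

n = 5, Σx = 258.7, Σy = 33.8, Σx² = 14204.73, Σy² = 232.04, Σxy = 1776.4
nΣxy − ΣxΣy = 8882 − 8744.06 = 137.94
nΣx² − (Σx)² = 71023.65 − 66925.69 = 4097.96; nΣy² − (Σy)² = 1160.2 − 1142.44 = 17.76
r = 137.94 / √(4097.96 × 17.76) = 137.94 / 269.7773 ≈ 0.511

0.511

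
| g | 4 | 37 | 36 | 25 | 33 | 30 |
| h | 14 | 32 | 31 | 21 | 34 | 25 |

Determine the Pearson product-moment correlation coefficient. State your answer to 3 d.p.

0.922

n = 6, Σg = 165, Σh = 157, Σg² = 5295, Σh² = 4403, Σgh = 4753
nΣgh − ΣgΣh = 28518 − 25905 = 2613
nΣg² − (Σg)² = 31770 − 27225 = 4545; nΣh² − (Σh)² = 26418 − 24649 = 1769
r = 2613 / √(4545 × 1769) = 2613 / 2835.5079 ≈ 0.922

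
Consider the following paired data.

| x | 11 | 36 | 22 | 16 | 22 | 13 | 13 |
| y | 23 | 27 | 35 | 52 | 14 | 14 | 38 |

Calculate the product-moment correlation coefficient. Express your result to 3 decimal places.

n = 7, Σx = 133, Σy = 203, Σx² = 2979, Σy² = 7023, Σxy = 3811
nΣxy − ΣxΣy = 26677 − 26999 = -322
nΣx² − (Σx)² = 20853 − 17689 = 3164; nΣy² − (Σy)² = 49161 − 41209 = 7952
r = -322 / √(3164 × 7952) = -322 / 5015.9872 ≈ -0.064

-0.064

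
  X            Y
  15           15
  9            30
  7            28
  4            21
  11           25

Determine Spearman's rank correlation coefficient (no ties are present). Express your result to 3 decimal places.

Rank X: 5, 3, 2, 1, 4
Rank Y: 1, 5, 4, 2, 3
d = rank(X) − rank(Y): 4, -2, -2, -1, 1; Σd² = 26
ρ = 1 − 6Σd² / [n(n²−1)] = 1 − 6×26 / (5×24) = 1 − 156/120 ≈ -0.300

-0.300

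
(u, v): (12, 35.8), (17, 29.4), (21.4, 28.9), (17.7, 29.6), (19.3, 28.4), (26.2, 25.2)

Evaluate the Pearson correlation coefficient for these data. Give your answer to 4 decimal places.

n = 6, Σu = 113.6, Σv = 177.3, Σu² = 2263.18, Σv² = 5298.97, Σuv = 3280.14
nΣuv − ΣuΣv = 19680.84 − 20141.28 = -460.44
nΣu² − (Σu)² = 13579.08 − 12904.96 = 674.12; nΣv² − (Σv)² = 31793.82 − 31435.29 = 358.53
r = -460.44 / √(674.12 × 358.53) = -460.44 / 491.6221 ≈ -0.9366

-0.9366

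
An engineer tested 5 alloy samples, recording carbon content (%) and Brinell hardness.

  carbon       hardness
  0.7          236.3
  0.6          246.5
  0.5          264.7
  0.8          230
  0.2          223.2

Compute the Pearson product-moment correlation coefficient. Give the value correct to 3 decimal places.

0.128

n = 5, Σx = 2.8, Σy = 1200.7, Σx² = 1.78, Σy² = 289384.27, Σxy = 674.3
nΣxy − ΣxΣy = 3371.5 − 3361.96 = 9.54
nΣx² − (Σx)² = 8.9 − 7.84 = 1.06; nΣy² − (Σy)² = 1446921.35 − 1441680.49 = 5240.86
r = 9.54 / √(1.06 × 5240.86) = 9.54 / 74.5340 ≈ 0.128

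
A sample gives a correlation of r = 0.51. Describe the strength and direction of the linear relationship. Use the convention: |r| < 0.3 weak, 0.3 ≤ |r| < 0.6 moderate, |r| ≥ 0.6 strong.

moderate positive

r = 0.51 > 0 so the relationship is positive.
|r| = 0.51, which falls in the moderate range.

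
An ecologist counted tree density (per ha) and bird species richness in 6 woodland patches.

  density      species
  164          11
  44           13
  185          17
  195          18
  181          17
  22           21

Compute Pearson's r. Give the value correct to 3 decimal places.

n = 6, Σx = 791, Σy = 97, Σx² = 134327, Σy² = 1633, Σxy = 12570
nΣxy − ΣxΣy = 75420 − 76727 = -1307
nΣx² − (Σx)² = 805962 − 625681 = 180281; nΣy² − (Σy)² = 9798 − 9409 = 389
r = -1307 / √(180281 × 389) = -1307 / 8374.3244 ≈ -0.156

-0.156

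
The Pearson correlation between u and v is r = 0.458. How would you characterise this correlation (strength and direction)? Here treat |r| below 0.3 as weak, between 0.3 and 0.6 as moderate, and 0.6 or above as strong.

r = 0.458 > 0 so the relationship is positive.
|r| = 0.458, which falls in the moderate range.

moderate positive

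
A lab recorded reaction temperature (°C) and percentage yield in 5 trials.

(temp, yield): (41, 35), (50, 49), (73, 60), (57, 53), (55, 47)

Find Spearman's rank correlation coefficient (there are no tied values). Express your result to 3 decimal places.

0.900

Rank temp: 1, 2, 5, 4, 3
Rank yield: 1, 3, 5, 4, 2
d = rank(temp) − rank(yield): 0, -1, 0, 0, 1; Σd² = 2
ρ = 1 − 6Σd² / [n(n²−1)] = 1 − 6×2 / (5×24) = 1 − 12/120 ≈ 0.900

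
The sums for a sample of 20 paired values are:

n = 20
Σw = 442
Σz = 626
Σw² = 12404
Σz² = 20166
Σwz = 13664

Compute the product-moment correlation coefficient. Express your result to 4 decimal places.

-0.1389

r = (nΣwz − ΣwΣz) / √[(nΣw² − (Σw)²)(nΣz² − (Σz)²)]
Numerator: 20×13664 − 442×626 = -3412
Denominator: √[(248080 − 195364)(403320 − 391876)] = √[52716 × 11444] = 24561.7977
r = -3412 / 24561.7977 ≈ -0.1389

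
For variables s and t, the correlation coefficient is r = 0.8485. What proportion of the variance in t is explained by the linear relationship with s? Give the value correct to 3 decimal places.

r² = (0.8485)² = 0.720

0.720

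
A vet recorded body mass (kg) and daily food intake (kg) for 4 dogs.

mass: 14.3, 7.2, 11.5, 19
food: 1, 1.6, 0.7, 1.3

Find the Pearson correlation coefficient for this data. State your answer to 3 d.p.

-0.214

n = 4, Σx = 52, Σy = 4.6, Σx² = 749.58, Σy² = 5.74, Σxy = 58.57
nΣxy − ΣxΣy = 234.28 − 239.2 = -4.92
nΣx² − (Σx)² = 2998.32 − 2704 = 294.32; nΣy² − (Σy)² = 22.96 − 21.16 = 1.8
r = -4.92 / √(294.32 × 1.8) = -4.92 / 23.0169 ≈ -0.214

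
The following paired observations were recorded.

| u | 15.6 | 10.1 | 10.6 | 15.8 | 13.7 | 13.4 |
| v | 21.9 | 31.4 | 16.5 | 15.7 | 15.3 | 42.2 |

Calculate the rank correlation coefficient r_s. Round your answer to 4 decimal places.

-0.4857

Rank u: 5, 1, 2, 6, 4, 3
Rank v: 4, 5, 3, 2, 1, 6
d = rank(u) − rank(v): 1, -4, -1, 4, 3, -3; Σd² = 52
ρ = 1 − 6Σd² / [n(n²−1)] = 1 − 6×52 / (6×35) = 1 − 312/210 ≈ -0.4857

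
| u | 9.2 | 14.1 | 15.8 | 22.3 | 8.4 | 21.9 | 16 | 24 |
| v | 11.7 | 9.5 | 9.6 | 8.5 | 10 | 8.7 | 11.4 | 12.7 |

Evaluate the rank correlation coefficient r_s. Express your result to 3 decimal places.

-0.119

Rank u: 2, 3, 4, 7, 1, 6, 5, 8
Rank v: 7, 3, 4, 1, 5, 2, 6, 8
d = rank(u) − rank(v): -5, 0, 0, 6, -4, 4, -1, 0; Σd² = 94
ρ = 1 − 6Σd² / [n(n²−1)] = 1 − 6×94 / (8×63) = 1 − 564/504 ≈ -0.119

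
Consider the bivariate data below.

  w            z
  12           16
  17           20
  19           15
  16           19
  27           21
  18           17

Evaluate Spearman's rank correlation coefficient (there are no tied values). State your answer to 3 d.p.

Rank w: 1, 3, 5, 2, 6, 4
Rank z: 2, 5, 1, 4, 6, 3
d = rank(w) − rank(z): -1, -2, 4, -2, 0, 1; Σd² = 26
ρ = 1 − 6Σd² / [n(n²−1)] = 1 − 6×26 / (6×35) = 1 − 156/210 ≈ 0.257

0.257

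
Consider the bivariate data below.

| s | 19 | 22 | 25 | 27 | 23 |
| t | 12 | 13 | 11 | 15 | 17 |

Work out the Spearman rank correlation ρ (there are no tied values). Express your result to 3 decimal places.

Rank s: 1, 2, 4, 5, 3
Rank t: 2, 3, 1, 4, 5
d = rank(s) − rank(t): -1, -1, 3, 1, -2; Σd² = 16
ρ = 1 − 6Σd² / [n(n²−1)] = 1 − 6×16 / (5×24) = 1 − 96/120 ≈ 0.200

0.200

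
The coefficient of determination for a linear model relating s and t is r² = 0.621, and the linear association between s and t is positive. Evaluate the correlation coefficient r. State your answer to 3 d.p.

0.788

|r| = √0.621 = 0.788
The association is positive, so r = 0.788.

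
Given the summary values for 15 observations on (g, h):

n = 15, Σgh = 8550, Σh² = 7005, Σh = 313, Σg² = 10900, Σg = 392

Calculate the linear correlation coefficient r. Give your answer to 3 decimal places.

r = (nΣgh − ΣgΣh) / √[(nΣg² − (Σg)²)(nΣh² − (Σh)²)]
Numerator: 15×8550 − 392×313 = 5554
Denominator: √[(163500 − 153664)(105075 − 97969)] = √[9836 × 7106] = 8360.3000
r = 5554 / 8360.3000 ≈ 0.664

0.664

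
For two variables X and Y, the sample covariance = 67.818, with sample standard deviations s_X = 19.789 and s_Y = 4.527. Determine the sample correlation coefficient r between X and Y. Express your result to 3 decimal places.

r = Cov(X,Y) / (s_X · s_Y) = 67.818 / (19.789 × 4.527)
  = 67.818 / 89.5848 ≈ 0.757

0.757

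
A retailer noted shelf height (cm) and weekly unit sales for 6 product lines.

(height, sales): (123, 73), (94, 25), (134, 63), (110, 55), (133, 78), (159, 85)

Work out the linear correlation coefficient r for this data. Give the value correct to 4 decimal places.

0.8934

n = 6, Σx = 753, Σy = 379, Σx² = 96991, Σy² = 26257, Σxy = 49710
nΣxy − ΣxΣy = 298260 − 285387 = 12873
nΣx² − (Σx)² = 581946 − 567009 = 14937; nΣy² − (Σy)² = 157542 − 143641 = 13901
r = 12873 / √(14937 × 13901) = 12873 / 14409.6925 ≈ 0.8934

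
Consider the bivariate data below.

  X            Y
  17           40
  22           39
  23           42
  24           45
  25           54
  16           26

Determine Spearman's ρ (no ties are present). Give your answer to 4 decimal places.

Rank X: 2, 3, 4, 5, 6, 1
Rank Y: 3, 2, 4, 5, 6, 1
d = rank(X) − rank(Y): -1, 1, 0, 0, 0, 0; Σd² = 2
ρ = 1 − 6Σd² / [n(n²−1)] = 1 − 6×2 / (6×35) = 1 − 12/210 ≈ 0.9429

0.9429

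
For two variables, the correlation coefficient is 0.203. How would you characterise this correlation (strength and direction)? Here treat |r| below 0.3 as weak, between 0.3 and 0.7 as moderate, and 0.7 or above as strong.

weak positive

r = 0.203 > 0 so the relationship is positive.
|r| = 0.203, which falls in the weak range.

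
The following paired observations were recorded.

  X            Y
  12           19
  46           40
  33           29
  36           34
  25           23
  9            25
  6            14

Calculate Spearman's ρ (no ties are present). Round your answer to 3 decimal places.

0.893

Rank X: 3, 7, 5, 6, 4, 2, 1
Rank Y: 2, 7, 5, 6, 3, 4, 1
d = rank(X) − rank(Y): 1, 0, 0, 0, 1, -2, 0; Σd² = 6
ρ = 1 − 6Σd² / [n(n²−1)] = 1 − 6×6 / (7×48) = 1 − 36/336 ≈ 0.893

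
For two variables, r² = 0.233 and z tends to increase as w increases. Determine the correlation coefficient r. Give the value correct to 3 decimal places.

0.483

|r| = √0.233 = 0.483
The association is positive, so r = 0.483.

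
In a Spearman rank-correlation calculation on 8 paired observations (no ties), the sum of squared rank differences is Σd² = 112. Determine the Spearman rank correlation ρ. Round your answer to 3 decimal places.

ρ = 1 − 6Σd² / [n(n²−1)] = 1 − 6×112 / (8×63)
  = 1 − 672/504 = 1 − 1.3333 ≈ -0.333

-0.333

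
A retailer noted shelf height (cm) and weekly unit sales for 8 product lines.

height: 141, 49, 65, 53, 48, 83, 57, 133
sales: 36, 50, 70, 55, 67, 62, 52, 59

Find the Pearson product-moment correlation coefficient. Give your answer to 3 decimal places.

-0.454

n = 8, Σx = 629, Σy = 451, Σx² = 59447, Σy² = 26239, Σxy = 34164
nΣxy − ΣxΣy = 273312 − 283679 = -10367
nΣx² − (Σx)² = 475576 − 395641 = 79935; nΣy² − (Σy)² = 209912 − 203401 = 6511
r = -10367 / √(79935 × 6511) = -10367 / 22813.5220 ≈ -0.454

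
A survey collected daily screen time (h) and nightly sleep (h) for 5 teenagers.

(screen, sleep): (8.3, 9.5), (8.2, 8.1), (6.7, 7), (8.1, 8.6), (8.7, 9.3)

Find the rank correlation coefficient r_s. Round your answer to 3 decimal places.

0.800

Rank screen: 4, 3, 1, 2, 5
Rank sleep: 5, 2, 1, 3, 4
d = rank(screen) − rank(sleep): -1, 1, 0, -1, 1; Σd² = 4
ρ = 1 − 6Σd² / [n(n²−1)] = 1 − 6×4 / (5×24) = 1 − 24/120 ≈ 0.800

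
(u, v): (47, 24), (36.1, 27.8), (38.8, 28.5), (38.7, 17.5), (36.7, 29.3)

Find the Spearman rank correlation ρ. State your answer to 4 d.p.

Rank u: 5, 1, 4, 3, 2
Rank v: 2, 3, 4, 1, 5
d = rank(u) − rank(v): 3, -2, 0, 2, -3; Σd² = 26
ρ = 1 − 6Σd² / [n(n²−1)] = 1 − 6×26 / (5×24) = 1 − 156/120 ≈ -0.3000

-0.3000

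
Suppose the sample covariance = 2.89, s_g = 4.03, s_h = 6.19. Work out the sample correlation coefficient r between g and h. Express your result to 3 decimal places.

r = Cov(g,h) / (s_g · s_h) = 2.89 / (4.03 × 6.19)
  = 2.89 / 24.9457 ≈ 0.116

0.116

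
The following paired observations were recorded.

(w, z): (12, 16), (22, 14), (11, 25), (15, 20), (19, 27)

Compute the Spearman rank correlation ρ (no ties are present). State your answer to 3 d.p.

Rank w: 2, 5, 1, 3, 4
Rank z: 2, 1, 4, 3, 5
d = rank(w) − rank(z): 0, 4, -3, 0, -1; Σd² = 26
ρ = 1 − 6Σd² / [n(n²−1)] = 1 − 6×26 / (5×24) = 1 − 156/120 ≈ -0.300

-0.300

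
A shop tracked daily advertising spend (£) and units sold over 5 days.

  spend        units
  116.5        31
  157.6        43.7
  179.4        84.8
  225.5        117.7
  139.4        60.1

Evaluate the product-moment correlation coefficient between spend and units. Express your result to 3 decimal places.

n = 5, Σx = 818.4, Σy = 337.3, Σx² = 140876.98, Σy² = 27527.03, Σxy = 60631.03
nΣxy − ΣxΣy = 303155.15 − 276046.32 = 27108.83
nΣx² − (Σx)² = 704384.9 − 669778.56 = 34606.34; nΣy² − (Σy)² = 137635.15 − 113771.29 = 23863.86
r = 27108.83 / √(34606.34 × 23863.86) = 27108.83 / 28737.4469 ≈ 0.943

0.943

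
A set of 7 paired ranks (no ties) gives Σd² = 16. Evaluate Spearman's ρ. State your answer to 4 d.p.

0.7143

ρ = 1 − 6Σd² / [n(n²−1)] = 1 − 6×16 / (7×48)
  = 1 − 96/336 = 1 − 0.28571 ≈ 0.7143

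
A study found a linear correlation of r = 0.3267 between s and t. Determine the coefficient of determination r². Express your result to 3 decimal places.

0.107

r² = (0.3267)² = 0.107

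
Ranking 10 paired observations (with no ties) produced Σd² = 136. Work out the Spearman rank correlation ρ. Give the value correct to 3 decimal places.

0.176

ρ = 1 − 6Σd² / [n(n²−1)] = 1 − 6×136 / (10×99)
  = 1 − 816/990 = 1 − 0.8242 ≈ 0.176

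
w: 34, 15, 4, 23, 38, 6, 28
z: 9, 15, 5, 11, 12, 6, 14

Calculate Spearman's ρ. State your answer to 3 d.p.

0.464

Rank w: 6, 3, 1, 4, 7, 2, 5
Rank z: 3, 7, 1, 4, 5, 2, 6
d = rank(w) − rank(z): 3, -4, 0, 0, 2, 0, -1; Σd² = 30
ρ = 1 − 6Σd² / [n(n²−1)] = 1 − 6×30 / (7×48) = 1 − 180/336 ≈ 0.464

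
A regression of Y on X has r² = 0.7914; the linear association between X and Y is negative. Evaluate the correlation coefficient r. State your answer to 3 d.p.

|r| = √0.7914 = 0.890
The association is negative, so r = −0.890.

-0.890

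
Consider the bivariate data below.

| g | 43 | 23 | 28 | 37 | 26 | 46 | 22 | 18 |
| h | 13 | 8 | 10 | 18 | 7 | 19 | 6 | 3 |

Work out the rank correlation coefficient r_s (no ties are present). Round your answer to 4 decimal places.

Rank g: 7, 3, 5, 6, 4, 8, 2, 1
Rank h: 6, 4, 5, 7, 3, 8, 2, 1
d = rank(g) − rank(h): 1, -1, 0, -1, 1, 0, 0, 0; Σd² = 4
ρ = 1 − 6Σd² / [n(n²−1)] = 1 − 6×4 / (8×63) = 1 − 24/504 ≈ 0.9524

0.9524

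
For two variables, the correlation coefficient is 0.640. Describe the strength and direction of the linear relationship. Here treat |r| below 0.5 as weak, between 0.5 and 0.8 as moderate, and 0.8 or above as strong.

moderate positive

r = 0.640 > 0 so the relationship is positive.
|r| = 0.640, which falls in the moderate range.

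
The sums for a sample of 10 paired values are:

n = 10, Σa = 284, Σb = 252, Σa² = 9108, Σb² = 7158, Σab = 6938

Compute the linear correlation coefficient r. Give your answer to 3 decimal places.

-0.238

r = (nΣab − ΣaΣb) / √[(nΣa² − (Σa)²)(nΣb² − (Σb)²)]
Numerator: 10×6938 − 284×252 = -2188
Denominator: √[(91080 − 80656)(71580 − 63504)] = √[10424 × 8076] = 9175.1961
r = -2188 / 9175.1961 ≈ -0.238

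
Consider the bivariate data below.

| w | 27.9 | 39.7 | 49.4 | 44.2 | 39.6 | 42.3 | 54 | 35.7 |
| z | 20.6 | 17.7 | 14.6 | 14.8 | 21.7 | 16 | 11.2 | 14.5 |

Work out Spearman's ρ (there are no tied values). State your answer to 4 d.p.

-0.5952

Rank w: 1, 4, 7, 6, 3, 5, 8, 2
Rank z: 7, 6, 3, 4, 8, 5, 1, 2
d = rank(w) − rank(z): -6, -2, 4, 2, -5, 0, 7, 0; Σd² = 134
ρ = 1 − 6Σd² / [n(n²−1)] = 1 − 6×134 / (8×63) = 1 − 804/504 ≈ -0.5952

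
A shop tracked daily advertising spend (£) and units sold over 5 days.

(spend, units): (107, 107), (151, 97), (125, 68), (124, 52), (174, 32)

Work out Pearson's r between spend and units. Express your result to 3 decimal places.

n = 5, Σx = 681, Σy = 356, Σx² = 95527, Σy² = 29210, Σxy = 46612
nΣxy − ΣxΣy = 233060 − 242436 = -9376
nΣx² − (Σx)² = 477635 − 463761 = 13874; nΣy² − (Σy)² = 146050 − 126736 = 19314
r = -9376 / √(13874 × 19314) = -9376 / 16369.5582 ≈ -0.573

-0.573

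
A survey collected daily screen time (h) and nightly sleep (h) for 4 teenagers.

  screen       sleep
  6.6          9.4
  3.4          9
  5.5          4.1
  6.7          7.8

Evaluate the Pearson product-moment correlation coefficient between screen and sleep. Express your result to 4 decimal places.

-0.0644

n = 4, Σx = 22.2, Σy = 30.3, Σx² = 130.26, Σy² = 247.01, Σxy = 167.45
nΣxy − ΣxΣy = 669.8 − 672.66 = -2.86
nΣx² − (Σx)² = 521.04 − 492.84 = 28.2; nΣy² − (Σy)² = 988.04 − 918.09 = 69.95
r = -2.86 / √(28.2 × 69.95) = -2.86 / 44.4138 ≈ -0.0644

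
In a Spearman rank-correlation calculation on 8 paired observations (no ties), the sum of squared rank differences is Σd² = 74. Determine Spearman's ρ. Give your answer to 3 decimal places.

ρ = 1 − 6Σd² / [n(n²−1)] = 1 − 6×74 / (8×63)
  = 1 − 444/504 = 1 − 0.8810 ≈ 0.119

0.119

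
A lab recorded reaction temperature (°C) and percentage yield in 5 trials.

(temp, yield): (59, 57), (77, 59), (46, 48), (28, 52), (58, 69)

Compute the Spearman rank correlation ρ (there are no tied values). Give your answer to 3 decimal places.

0.600

Rank temp: 4, 5, 2, 1, 3
Rank yield: 3, 4, 1, 2, 5
d = rank(temp) − rank(yield): 1, 1, 1, -1, -2; Σd² = 8
ρ = 1 − 6Σd² / [n(n²−1)] = 1 − 6×8 / (5×24) = 1 − 48/120 ≈ 0.600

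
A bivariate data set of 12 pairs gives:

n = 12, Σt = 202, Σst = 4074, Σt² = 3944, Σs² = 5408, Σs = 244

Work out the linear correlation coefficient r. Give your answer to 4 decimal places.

-0.0676

r = (nΣst − ΣsΣt) / √[(nΣs² − (Σs)²)(nΣt² − (Σt)²)]
Numerator: 12×4074 − 244×202 = -400
Denominator: √[(64896 − 59536)(47328 − 40804)] = √[5360 × 6524] = 5913.4288
r = -400 / 5913.4288 ≈ -0.0676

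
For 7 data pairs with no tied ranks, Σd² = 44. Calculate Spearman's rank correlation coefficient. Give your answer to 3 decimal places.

0.214

ρ = 1 − 6Σd² / [n(n²−1)] = 1 − 6×44 / (7×48)
  = 1 − 264/336 = 1 − 0.7857 ≈ 0.214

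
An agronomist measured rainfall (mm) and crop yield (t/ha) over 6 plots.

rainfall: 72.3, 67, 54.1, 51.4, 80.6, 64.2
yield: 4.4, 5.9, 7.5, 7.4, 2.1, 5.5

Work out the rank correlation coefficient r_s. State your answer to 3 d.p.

Rank rainfall: 5, 4, 2, 1, 6, 3
Rank yield: 2, 4, 6, 5, 1, 3
d = rank(rainfall) − rank(yield): 3, 0, -4, -4, 5, 0; Σd² = 66
ρ = 1 − 6Σd² / [n(n²−1)] = 1 − 6×66 / (6×35) = 1 − 396/210 ≈ -0.886

-0.886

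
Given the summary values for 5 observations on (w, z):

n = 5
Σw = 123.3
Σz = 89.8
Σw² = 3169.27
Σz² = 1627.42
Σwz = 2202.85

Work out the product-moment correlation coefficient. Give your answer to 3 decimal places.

r = (nΣwz − ΣwΣz) / √[(nΣw² − (Σw)²)(nΣz² − (Σz)²)]
Numerator: 5×2202.85 − 123.3×89.8 = -58.09
Denominator: √[(15846.35 − 15202.89)(8137.1 − 8064.04)] = √[643.46 × 73.06] = 216.8206
r = -58.09 / 216.8206 ≈ -0.268

-0.268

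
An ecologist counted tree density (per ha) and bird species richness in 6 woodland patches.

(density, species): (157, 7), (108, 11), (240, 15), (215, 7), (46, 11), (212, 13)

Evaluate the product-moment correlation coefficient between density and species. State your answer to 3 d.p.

0.186

n = 6, Σx = 978, Σy = 64, Σx² = 187198, Σy² = 734, Σxy = 10654
nΣxy − ΣxΣy = 63924 − 62592 = 1332
nΣx² − (Σx)² = 1123188 − 956484 = 166704; nΣy² − (Σy)² = 4404 − 4096 = 308
r = 1332 / √(166704 × 308) = 1332 / 7165.5308 ≈ 0.186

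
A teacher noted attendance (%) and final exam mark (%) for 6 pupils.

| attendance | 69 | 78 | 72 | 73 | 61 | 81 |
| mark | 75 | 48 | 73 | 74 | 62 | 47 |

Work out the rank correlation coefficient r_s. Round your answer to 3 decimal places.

-0.600

Rank attendance: 2, 5, 3, 4, 1, 6
Rank mark: 6, 2, 4, 5, 3, 1
d = rank(attendance) − rank(mark): -4, 3, -1, -1, -2, 5; Σd² = 56
ρ = 1 − 6Σd² / [n(n²−1)] = 1 − 6×56 / (6×35) = 1 − 336/210 ≈ -0.600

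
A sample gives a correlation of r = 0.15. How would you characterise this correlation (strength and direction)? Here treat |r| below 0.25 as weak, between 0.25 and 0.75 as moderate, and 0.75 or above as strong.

r = 0.15 > 0 so the relationship is positive.
|r| = 0.15, which falls in the weak range.

weak positive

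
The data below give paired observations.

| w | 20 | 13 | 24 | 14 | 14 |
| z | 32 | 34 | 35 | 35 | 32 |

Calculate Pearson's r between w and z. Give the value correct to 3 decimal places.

0.137

n = 5, Σw = 85, Σz = 168, Σw² = 1537, Σz² = 5654, Σwz = 2860
nΣwz − ΣwΣz = 14300 − 14280 = 20
nΣw² − (Σw)² = 7685 − 7225 = 460; nΣz² − (Σz)² = 28270 − 28224 = 46
r = 20 / √(460 × 46) = 20 / 145.4648 ≈ 0.137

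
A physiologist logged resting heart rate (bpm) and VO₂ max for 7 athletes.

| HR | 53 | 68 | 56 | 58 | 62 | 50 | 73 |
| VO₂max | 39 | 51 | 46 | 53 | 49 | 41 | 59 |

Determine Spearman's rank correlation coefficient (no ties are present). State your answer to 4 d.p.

0.8571

Rank HR: 2, 6, 3, 4, 5, 1, 7
Rank VO₂max: 1, 5, 3, 6, 4, 2, 7
d = rank(HR) − rank(VO₂max): 1, 1, 0, -2, 1, -1, 0; Σd² = 8
ρ = 1 − 6Σd² / [n(n²−1)] = 1 − 6×8 / (7×48) = 1 − 48/336 ≈ 0.8571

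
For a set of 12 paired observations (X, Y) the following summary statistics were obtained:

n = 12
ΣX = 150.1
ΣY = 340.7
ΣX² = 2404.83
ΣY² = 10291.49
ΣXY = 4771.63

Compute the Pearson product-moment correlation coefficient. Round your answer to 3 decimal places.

r = (nΣXY − ΣXΣY) / √[(nΣX² − (ΣX)²)(nΣY² − (ΣY)²)]
Numerator: 12×4771.63 − 150.1×340.7 = 6120.49
Denominator: √[(28857.96 − 22530.01)(123497.88 − 116076.49)] = √[6327.95 × 7421.39] = 6852.8961
r = 6120.49 / 6852.8961 ≈ 0.893

0.893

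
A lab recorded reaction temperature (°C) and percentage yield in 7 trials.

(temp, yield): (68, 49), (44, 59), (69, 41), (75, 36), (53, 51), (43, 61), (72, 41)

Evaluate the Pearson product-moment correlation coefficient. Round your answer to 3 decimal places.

-0.954

n = 7, Σx = 424, Σy = 338, Σx² = 26788, Σy² = 16862, Σxy = 19735
nΣxy − ΣxΣy = 138145 − 143312 = -5167
nΣx² − (Σx)² = 187516 − 179776 = 7740; nΣy² − (Σy)² = 118034 − 114244 = 3790
r = -5167 / √(7740 × 3790) = -5167 / 5416.1425 ≈ -0.954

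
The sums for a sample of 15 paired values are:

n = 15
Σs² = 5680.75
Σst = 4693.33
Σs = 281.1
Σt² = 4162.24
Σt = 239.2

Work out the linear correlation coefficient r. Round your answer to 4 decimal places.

r = (nΣst − ΣsΣt) / √[(nΣs² − (Σs)²)(nΣt² − (Σt)²)]
Numerator: 15×4693.33 − 281.1×239.2 = 3160.83
Denominator: √[(85211.25 − 79017.21)(62433.6 − 57216.64)] = √[6194.04 × 5216.96] = 5684.5456
r = 3160.83 / 5684.5456 ≈ 0.5560

0.5560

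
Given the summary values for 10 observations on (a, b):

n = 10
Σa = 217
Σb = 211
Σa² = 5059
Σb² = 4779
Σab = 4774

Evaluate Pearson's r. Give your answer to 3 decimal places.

r = (nΣab − ΣaΣb) / √[(nΣa² − (Σa)²)(nΣb² − (Σb)²)]
Numerator: 10×4774 − 217×211 = 1953
Denominator: √[(50590 − 47089)(47790 − 44521)] = √[3501 × 3269] = 3383.0118
r = 1953 / 3383.0118 ≈ 0.577

0.577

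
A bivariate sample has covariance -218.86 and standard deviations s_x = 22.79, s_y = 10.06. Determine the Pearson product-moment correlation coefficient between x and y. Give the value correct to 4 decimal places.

-0.9546

r = Cov(x,y) / (s_x · s_y) = -218.86 / (22.79 × 10.06)
  = -218.86 / 229.2674 ≈ -0.9546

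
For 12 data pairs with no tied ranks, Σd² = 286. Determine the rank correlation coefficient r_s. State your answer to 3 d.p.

ρ = 1 − 6Σd² / [n(n²−1)] = 1 − 6×286 / (12×143)
  = 1 − 1716/1716 = 1 − 1.0000 ≈ 0.000

0.000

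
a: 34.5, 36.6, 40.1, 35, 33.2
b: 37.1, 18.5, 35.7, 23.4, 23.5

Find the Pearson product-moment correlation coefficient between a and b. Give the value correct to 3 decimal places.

0.333

n = 5, Σa = 179.4, Σb = 138.2, Σa² = 6465.06, Σb² = 4092.96, Σab = 4987.82
nΣab − ΣaΣb = 24939.1 − 24793.08 = 146.02
nΣa² − (Σa)² = 32325.3 − 32184.36 = 140.94; nΣb² − (Σb)² = 20464.8 − 19099.24 = 1365.56
r = 146.02 / √(140.94 × 1365.56) = 146.02 / 438.7049 ≈ 0.333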